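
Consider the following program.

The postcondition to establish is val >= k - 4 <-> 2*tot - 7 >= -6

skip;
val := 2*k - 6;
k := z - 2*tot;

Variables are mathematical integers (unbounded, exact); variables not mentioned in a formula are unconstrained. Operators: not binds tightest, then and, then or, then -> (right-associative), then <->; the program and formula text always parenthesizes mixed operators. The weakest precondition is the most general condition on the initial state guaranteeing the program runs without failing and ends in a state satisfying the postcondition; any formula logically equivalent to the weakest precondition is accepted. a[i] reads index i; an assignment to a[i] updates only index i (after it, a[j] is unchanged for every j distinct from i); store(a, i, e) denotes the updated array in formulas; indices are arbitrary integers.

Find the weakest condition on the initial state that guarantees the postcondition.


Working backward. After the program, the postcondition val >= k - 4 <-> 2*tot - 7 >= -6 must hold; in canonical form it is val >= k - 4 <-> 2*tot >= 1.
Before k := z - 2*tot: 2*tot + val >= z - 4 <-> 2*tot >= 1
Before val := 2*k - 6: 2*k + 2*tot >= z + 2 <-> 2*tot >= 1
Before skip: 2*k + 2*tot >= z + 2 <-> 2*tot >= 1
Answer: WP = 2*k + 2*tot >= z + 2 <-> 2*tot >= 1


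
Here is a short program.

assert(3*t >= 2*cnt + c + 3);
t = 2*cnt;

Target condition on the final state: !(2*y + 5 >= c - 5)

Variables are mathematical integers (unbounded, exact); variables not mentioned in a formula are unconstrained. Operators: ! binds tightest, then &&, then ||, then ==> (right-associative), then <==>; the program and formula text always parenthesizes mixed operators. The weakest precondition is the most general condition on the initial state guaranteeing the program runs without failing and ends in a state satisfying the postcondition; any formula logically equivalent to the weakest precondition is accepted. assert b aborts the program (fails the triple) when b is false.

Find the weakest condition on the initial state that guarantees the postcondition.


Working backward. After the program, the postcondition !(2*y + 5 >= c - 5) must hold; in canonical form it is !(2*y >= c - 10).
Before t := 2*cnt: !(2*y >= c - 10)
Before assert 3*t >= 2*cnt + c + 3: 3*t >= c + 2*cnt + 3 && (!(2*y >= c - 10))
Answer: WP = 3*t >= c + 2*cnt + 3 && (!(2*y >= c - 10))


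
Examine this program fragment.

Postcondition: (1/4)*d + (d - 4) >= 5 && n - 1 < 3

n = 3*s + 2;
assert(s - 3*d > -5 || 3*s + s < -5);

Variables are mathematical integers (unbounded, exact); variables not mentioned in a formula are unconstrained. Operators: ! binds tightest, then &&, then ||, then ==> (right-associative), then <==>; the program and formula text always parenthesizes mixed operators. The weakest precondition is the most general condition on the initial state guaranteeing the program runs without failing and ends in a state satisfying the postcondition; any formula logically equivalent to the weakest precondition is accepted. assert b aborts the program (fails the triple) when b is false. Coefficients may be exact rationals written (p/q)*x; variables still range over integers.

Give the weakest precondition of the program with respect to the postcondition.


Working backward. After the program, the postcondition (1/4)*d + (d - 4) >= 5 && n - 1 < 3 must hold; in canonical form it is (5/4)*d >= 9 && n < 4.
Before assert s - 3*d > -5 || 3*s + s < -5: (s > 3*d - 5 || 4*s < -5) && (5/4)*d >= 9 && n < 4
Before n := 3*s + 2: (s > 3*d - 5 || 4*s < -5) && (5/4)*d >= 9 && 3*s < 2
Answer: WP = (s > 3*d - 5 || 4*s < -5) && (5/4)*d >= 9 && 3*s < 2


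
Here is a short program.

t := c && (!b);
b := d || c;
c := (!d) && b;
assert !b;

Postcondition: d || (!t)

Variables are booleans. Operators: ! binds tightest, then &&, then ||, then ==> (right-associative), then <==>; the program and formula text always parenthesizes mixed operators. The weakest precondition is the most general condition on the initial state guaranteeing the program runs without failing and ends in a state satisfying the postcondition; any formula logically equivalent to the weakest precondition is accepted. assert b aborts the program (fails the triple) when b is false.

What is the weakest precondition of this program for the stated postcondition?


Working backward. After the program, d || (!t) must hold.
Before assert !b: (!b) && (d || (!t))
Before c := (!d) && b: (!b) && (d || (!t))
Before b := d || c: (!(d || c)) && (d || (!t))
Before t := c && (!b): (!(d || c)) && (d || (!(c && (!b))))
Answer: WP = (!(d || c)) && (d || (!(c && (!b))))


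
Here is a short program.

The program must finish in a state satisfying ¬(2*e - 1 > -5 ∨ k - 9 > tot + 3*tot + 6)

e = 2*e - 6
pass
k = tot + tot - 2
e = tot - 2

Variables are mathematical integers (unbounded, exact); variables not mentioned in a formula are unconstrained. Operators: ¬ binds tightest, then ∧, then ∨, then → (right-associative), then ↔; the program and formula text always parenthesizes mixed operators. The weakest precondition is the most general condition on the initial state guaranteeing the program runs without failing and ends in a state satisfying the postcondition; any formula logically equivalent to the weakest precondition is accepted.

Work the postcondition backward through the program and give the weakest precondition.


Working backward. After the program, the postcondition ¬(2*e - 1 > -5 ∨ k - 9 > tot + 3*tot + 6) must hold; in canonical form it is ¬(2*e > -4 ∨ k > 4*tot + 15).
Before e := tot - 2: ¬(2*tot > 0 ∨ k > 4*tot + 15)
Before k := tot + tot - 2: ¬(2*tot > 0 ∨ 2*tot < -17)
Before skip: ¬(2*tot > 0 ∨ 2*tot < -17)
Before e := 2*e - 6: ¬(2*tot > 0 ∨ 2*tot < -17)
Answer: WP = ¬(2*tot > 0 ∨ 2*tot < -17)


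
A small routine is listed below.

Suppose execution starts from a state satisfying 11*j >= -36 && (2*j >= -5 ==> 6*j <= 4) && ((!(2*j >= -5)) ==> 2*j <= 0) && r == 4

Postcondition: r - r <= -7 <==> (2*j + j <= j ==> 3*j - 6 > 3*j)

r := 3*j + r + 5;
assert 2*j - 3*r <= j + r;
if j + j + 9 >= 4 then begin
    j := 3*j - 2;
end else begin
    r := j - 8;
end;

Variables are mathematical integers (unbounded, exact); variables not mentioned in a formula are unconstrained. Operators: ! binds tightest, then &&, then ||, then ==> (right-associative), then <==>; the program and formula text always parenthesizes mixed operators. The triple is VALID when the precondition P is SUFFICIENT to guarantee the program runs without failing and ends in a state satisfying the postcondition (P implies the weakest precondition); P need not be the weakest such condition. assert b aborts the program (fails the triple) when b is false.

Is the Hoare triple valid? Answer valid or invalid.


Working backward. After the program, the postcondition r - r <= -7 <==> (2*j + j <= j ==> 3*j - 6 > 3*j) must hold; in canonical form it is 2*j <= 0.
Then branch requires 6*j <= 4; else branch requires 2*j <= 0.
Before the if: (2*j >= -5 ==> 6*j <= 4) && ((!(2*j >= -5)) ==> 2*j <= 0)
Before assert 2*j - 3*r <= j + r: j <= 4*r && (2*j >= -5 ==> 6*j <= 4) && ((!(2*j >= -5)) ==> 2*j <= 0)
Before r := 3*j + r + 5: 11*j + 4*r >= -20 && (2*j >= -5 ==> 6*j <= 4) && ((!(2*j >= -5)) ==> 2*j <= 0)
The weakest precondition is 11*j + 4*r >= -20 && (2*j >= -5 ==> 6*j <= 4) && ((!(2*j >= -5)) ==> 2*j <= 0).
Check whether 11*j >= -36 && (2*j >= -5 ==> 6*j <= 4) && ((!(2*j >= -5)) ==> 2*j <= 0) && r == 4 implies it.
Every state satisfying the precondition satisfies the weakest precondition: the implication holds.
Answer: valid


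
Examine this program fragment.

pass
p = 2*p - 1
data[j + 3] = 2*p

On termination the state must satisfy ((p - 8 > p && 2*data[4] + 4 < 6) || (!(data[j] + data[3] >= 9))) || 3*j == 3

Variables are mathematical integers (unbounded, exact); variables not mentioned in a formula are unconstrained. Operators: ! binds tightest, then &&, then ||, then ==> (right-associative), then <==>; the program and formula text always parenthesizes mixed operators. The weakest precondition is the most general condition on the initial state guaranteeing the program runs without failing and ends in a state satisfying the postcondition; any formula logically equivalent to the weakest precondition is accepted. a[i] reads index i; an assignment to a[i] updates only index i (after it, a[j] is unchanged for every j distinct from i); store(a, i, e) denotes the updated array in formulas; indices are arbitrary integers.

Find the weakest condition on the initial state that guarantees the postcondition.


Working backward. After the program, the postcondition ((p - 8 > p && 2*data[4] + 4 < 6) || (!(data[j] + data[3] >= 9))) || 3*j == 3 must hold; in canonical form it is (!(data[3] + data[j] >= 9)) || 3*j == 3.
Before data[j + 3] := 2*p: (!(store(data, j + 3, 2*p)[3] + store(data, j + 3, 2*p)[j] >= 9)) || 3*j == 3
Before p := 2*p - 1: (!(store(data, j + 3, 4*p - 2)[3] + store(data, j + 3, 4*p - 2)[j] >= 9)) || 3*j == 3
Before skip: (!(store(data, j + 3, 4*p - 2)[3] + store(data, j + 3, 4*p - 2)[j] >= 9)) || 3*j == 3
Answer: WP = (!(store(data, j + 3, 4*p - 2)[3] + store(data, j + 3, 4*p - 2)[j] >= 9)) || 3*j == 3


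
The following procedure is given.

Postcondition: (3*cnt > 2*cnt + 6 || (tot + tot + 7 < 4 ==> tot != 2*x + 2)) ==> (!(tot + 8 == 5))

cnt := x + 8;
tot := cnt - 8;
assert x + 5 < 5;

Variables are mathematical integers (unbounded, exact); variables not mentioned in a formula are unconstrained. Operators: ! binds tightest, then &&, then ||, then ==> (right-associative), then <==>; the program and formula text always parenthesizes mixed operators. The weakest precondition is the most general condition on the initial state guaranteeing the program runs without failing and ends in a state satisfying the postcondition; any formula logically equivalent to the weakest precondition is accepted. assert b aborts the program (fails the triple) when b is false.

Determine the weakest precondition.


Working backward. After the program, the postcondition (3*cnt > 2*cnt + 6 || (tot + tot + 7 < 4 ==> tot != 2*x + 2)) ==> (!(tot + 8 == 5)) must hold; in canonical form it is (cnt > 6 || (2*tot < -3 ==> tot != 2*x + 2)) ==> (!(tot == -3)).
Before assert x + 5 < 5: x < 0 && ((cnt > 6 || (2*tot < -3 ==> tot != 2*x + 2)) ==> (!(tot == -3)))
Before tot := cnt - 8: x < 0 && ((cnt > 6 || (2*cnt < 13 ==> cnt != 2*x + 10)) ==> (!(cnt == 5)))
Before cnt := x + 8: x < 0 && ((x > -2 || (2*x < -3 ==> x != -2)) ==> (!(x == -3)))
Answer: WP = x < 0 && ((x > -2 || (2*x < -3 ==> x != -2)) ==> (!(x == -3)))


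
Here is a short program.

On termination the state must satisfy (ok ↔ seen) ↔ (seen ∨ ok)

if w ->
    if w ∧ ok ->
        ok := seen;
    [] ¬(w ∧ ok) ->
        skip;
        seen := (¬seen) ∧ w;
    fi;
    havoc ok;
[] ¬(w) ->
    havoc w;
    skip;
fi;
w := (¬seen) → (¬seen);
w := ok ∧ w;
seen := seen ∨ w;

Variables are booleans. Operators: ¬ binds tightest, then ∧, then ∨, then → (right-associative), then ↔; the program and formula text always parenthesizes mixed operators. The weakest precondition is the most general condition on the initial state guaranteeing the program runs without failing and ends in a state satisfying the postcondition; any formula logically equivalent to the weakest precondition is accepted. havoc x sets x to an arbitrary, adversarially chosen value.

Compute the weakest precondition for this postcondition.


Working backward. After the program, (ok ↔ seen) ↔ (seen ∨ ok) must hold.
Before seen := seen ∨ w: (ok ↔ (seen ∨ w)) ↔ (seen ∨ w ∨ ok)
Before w := ok ∧ w: (ok ↔ (seen ∨ (ok ∧ w))) ↔ (seen ∨ (ok ∧ w) ∨ ok)
Before w := (¬seen) → (¬seen): (ok ↔ (seen ∨ ok)) ↔ (seen ∨ ok)
Then branch requires ((w ∧ ok) → ((¬seen) ↔ seen)) ∧ ((¬(w ∧ ok)) → ((¬((¬seen) ∧ w)) ↔ ((¬seen) ∧ w))); else branch requires (ok ↔ (seen ∨ ok)) ↔ (seen ∨ ok).
Before the if: (w → (((w ∧ ok) → ((¬seen) ↔ seen)) ∧ ((¬(w ∧ ok)) → ((¬((¬seen) ∧ w)) ↔ ((¬seen) ∧ w))))) ∧ ((¬w) → ((ok ↔ (seen ∨ ok)) ↔ (seen ∨ ok)))
Answer: WP = (w → (((w ∧ ok) → ((¬seen) ↔ seen)) ∧ ((¬(w ∧ ok)) → ((¬((¬seen) ∧ w)) ↔ ((¬seen) ∧ w))))) ∧ ((¬w) → ((ok ↔ (seen ∨ ok)) ↔ (seen ∨ ok)))


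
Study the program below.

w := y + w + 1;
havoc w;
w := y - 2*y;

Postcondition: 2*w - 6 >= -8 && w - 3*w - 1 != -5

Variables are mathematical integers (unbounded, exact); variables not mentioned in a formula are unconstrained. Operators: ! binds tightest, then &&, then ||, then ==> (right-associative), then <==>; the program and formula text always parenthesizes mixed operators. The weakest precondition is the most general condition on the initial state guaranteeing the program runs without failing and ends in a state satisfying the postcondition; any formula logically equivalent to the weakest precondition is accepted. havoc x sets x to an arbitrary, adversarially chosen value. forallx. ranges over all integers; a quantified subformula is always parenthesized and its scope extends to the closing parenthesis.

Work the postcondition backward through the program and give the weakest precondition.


Working backward. After the program, the postcondition 2*w - 6 >= -8 && w - 3*w - 1 != -5 must hold; in canonical form it is 2*w >= -2 && 2*w != 4.
Before w := y - 2*y: 2*y <= 2 && 2*y != -4
Before havoc w: 2*y <= 2 && 2*y != -4
Before w := y + w + 1: 2*y <= 2 && 2*y != -4
Answer: WP = 2*y <= 2 && 2*y != -4


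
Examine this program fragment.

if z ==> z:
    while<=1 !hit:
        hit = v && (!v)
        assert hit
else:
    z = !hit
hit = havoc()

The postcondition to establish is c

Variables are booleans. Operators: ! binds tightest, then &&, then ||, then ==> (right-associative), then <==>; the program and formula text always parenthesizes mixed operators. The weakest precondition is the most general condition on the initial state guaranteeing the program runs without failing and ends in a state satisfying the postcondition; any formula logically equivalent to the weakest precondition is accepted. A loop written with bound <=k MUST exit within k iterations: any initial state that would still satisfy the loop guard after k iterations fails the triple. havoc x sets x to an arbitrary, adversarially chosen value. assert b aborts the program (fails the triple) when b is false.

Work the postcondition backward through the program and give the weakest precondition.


Working backward. After the program, c must hold.
Before havoc hit: c
Then branch requires hit && (hit ==> c); else branch requires c.
Before the if: hit && (hit ==> c)
Answer: WP = hit && (hit ==> c)


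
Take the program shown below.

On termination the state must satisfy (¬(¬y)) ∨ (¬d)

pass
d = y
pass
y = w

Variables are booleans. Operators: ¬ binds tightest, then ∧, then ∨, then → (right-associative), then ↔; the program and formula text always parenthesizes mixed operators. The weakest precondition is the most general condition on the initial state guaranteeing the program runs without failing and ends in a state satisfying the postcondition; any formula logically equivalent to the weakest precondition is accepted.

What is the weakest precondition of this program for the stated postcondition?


Working backward. After the program, the postcondition (¬(¬y)) ∨ (¬d) must hold; in canonical form it is y ∨ (¬d).
Before y := w: w ∨ (¬d)
Before skip: w ∨ (¬d)
Before d := y: w ∨ (¬y)
Before skip: w ∨ (¬y)
Answer: WP = w ∨ (¬y)


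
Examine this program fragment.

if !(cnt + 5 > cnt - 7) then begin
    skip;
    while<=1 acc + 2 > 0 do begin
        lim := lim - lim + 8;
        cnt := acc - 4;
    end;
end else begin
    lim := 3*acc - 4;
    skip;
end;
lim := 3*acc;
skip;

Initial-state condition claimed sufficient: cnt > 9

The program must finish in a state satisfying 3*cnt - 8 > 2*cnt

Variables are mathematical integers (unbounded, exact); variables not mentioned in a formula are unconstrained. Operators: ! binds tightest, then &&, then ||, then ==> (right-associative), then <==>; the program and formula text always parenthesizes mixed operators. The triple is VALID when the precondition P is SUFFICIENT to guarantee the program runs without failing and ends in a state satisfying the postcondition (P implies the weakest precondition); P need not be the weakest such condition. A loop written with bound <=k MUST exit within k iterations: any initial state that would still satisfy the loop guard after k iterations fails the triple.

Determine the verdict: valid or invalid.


Working backward. After the program, the postcondition 3*cnt - 8 > 2*cnt must hold; in canonical form it is cnt > 8.
Before skip: cnt > 8
Before lim := 3*acc: cnt > 8
Then branch requires (acc > -2 ==> ((!(acc > -2)) && acc > 12)) && ((!(acc > -2)) ==> cnt > 8); else branch requires cnt > 8.
Before the if: cnt > 8
The weakest precondition is cnt > 8.
Check whether cnt > 9 implies it.
Every state satisfying the precondition satisfies the weakest precondition: the implication holds.
Answer: valid


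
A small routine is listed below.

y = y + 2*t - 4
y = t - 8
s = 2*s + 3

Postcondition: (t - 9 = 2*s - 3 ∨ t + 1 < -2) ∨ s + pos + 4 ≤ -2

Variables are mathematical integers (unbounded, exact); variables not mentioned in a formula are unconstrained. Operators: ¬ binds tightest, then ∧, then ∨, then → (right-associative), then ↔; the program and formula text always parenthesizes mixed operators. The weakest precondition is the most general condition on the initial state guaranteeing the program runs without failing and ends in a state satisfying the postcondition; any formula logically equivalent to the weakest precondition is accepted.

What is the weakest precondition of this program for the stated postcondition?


Working backward. After the program, the postcondition (t - 9 = 2*s - 3 ∨ t + 1 < -2) ∨ s + pos + 4 ≤ -2 must hold; in canonical form it is t = 2*s + 6 ∨ t < -3 ∨ pos + s ≤ -6.
Before s := 2*s + 3: t = 4*s + 12 ∨ t < -3 ∨ pos + 2*s ≤ -9
Before y := t - 8: t = 4*s + 12 ∨ t < -3 ∨ pos + 2*s ≤ -9
Before y := y + 2*t - 4: t = 4*s + 12 ∨ t < -3 ∨ pos + 2*s ≤ -9
Answer: WP = t = 4*s + 12 ∨ t < -3 ∨ pos + 2*s ≤ -9


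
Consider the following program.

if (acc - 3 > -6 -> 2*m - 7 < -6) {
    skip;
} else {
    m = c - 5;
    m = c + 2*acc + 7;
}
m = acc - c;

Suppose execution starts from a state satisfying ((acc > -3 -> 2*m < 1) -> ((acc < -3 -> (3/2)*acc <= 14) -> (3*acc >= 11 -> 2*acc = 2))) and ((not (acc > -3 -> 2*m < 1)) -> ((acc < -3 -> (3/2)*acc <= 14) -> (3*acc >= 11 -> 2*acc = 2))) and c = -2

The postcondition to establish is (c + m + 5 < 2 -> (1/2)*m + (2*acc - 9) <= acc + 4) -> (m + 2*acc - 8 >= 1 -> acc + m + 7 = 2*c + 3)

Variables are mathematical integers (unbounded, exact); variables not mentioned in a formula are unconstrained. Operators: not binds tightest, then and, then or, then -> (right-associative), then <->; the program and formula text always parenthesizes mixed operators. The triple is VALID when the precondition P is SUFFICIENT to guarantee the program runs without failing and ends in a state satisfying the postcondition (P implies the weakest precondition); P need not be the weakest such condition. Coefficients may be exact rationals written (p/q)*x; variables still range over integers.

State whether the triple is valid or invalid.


Working backward. After the program, the postcondition (c + m + 5 < 2 -> (1/2)*m + (2*acc - 9) <= acc + 4) -> (m + 2*acc - 8 >= 1 -> acc + m + 7 = 2*c + 3) must hold; in canonical form it is (c + m < -3 -> acc + (1/2)*m <= 13) -> (2*acc + m >= 9 -> acc + m = 2*c - 4).
Before m := acc - c: (acc < -3 -> (3/2)*acc <= (1/2)*c + 13) -> (3*acc >= c + 9 -> 2*acc = 3*c - 4)
Then branch requires (acc < -3 -> (3/2)*acc <= (1/2)*c + 13) -> (3*acc >= c + 9 -> 2*acc = 3*c - 4); else branch requires (acc < -3 -> (3/2)*acc <= (1/2)*c + 13) -> (3*acc >= c + 9 -> 2*acc = 3*c - 4).
Before the if: ((acc > -3 -> 2*m < 1) -> ((acc < -3 -> (3/2)*acc <= (1/2)*c + 13) -> (3*acc >= c + 9 -> 2*acc = 3*c - 4))) and ((not (acc > -3 -> 2*m < 1)) -> ((acc < -3 -> (3/2)*acc <= (1/2)*c + 13) -> (3*acc >= c + 9 -> 2*acc = 3*c - 4)))
The weakest precondition is ((acc > -3 -> 2*m < 1) -> ((acc < -3 -> (3/2)*acc <= (1/2)*c + 13) -> (3*acc >= c + 9 -> 2*acc = 3*c - 4))) and ((not (acc > -3 -> 2*m < 1)) -> ((acc < -3 -> (3/2)*acc <= (1/2)*c + 13) -> (3*acc >= c + 9 -> 2*acc = 3*c - 4))).
Check whether ((acc > -3 -> 2*m < 1) -> ((acc < -3 -> (3/2)*acc <= 14) -> (3*acc >= 11 -> 2*acc = 2))) and ((not (acc > -3 -> 2*m < 1)) -> ((acc < -3 -> (3/2)*acc <= 14) -> (3*acc >= 11 -> 2*acc = 2))) and c = -2 implies it.
Countermodel: at the initial state acc = 3, c = -2, m = 0, the precondition holds but the weakest precondition fails.
Answer: invalid


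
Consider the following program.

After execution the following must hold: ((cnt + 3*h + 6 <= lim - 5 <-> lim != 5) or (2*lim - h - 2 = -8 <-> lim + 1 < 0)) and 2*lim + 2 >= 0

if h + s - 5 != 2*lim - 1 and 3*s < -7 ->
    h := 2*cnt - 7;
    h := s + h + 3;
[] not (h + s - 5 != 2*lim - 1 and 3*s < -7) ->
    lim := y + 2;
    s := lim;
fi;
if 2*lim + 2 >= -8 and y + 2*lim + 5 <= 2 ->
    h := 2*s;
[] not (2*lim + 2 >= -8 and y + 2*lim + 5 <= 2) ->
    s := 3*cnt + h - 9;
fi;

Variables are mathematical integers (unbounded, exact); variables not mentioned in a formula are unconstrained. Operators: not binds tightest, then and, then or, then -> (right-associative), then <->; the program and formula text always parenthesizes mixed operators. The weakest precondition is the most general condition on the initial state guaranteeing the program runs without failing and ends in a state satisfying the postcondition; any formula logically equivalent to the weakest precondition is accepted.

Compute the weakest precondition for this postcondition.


Working backward. After the program, the postcondition ((cnt + 3*h + 6 <= lim - 5 <-> lim != 5) or (2*lim - h - 2 = -8 <-> lim + 1 < 0)) and 2*lim + 2 >= 0 must hold; in canonical form it is ((cnt + 3*h <= lim - 11 <-> lim != 5) or (2*lim = h - 6 <-> lim < -1)) and 2*lim >= -2.
Then branch requires ((cnt + 6*s <= lim - 11 <-> lim != 5) or (2*lim = 2*s - 6 <-> lim < -1)) and 2*lim >= -2; else branch requires ((cnt + 3*h <= lim - 11 <-> lim != 5) or (2*lim = h - 6 <-> lim < -1)) and 2*lim >= -2.
Before the if: ((2*lim >= -10 and 2*lim + y <= -3) -> (((cnt + 6*s <= lim - 11 <-> lim != 5) or (2*lim = 2*s - 6 <-> lim < -1)) and 2*lim >= -2)) and ((not (2*lim >= -10 and 2*lim + y <= -3)) -> (((cnt + 3*h <= lim - 11 <-> lim != 5) or (2*lim = h - 6 <-> lim < -1)) and 2*lim >= -2))
Then branch requires ((2*lim >= -10 and 2*lim + y <= -3) -> (((cnt + 6*s <= lim - 11 <-> lim != 5) or (2*lim = 2*s - 6 <-> lim < -1)) and 2*lim >= -2)) and ((not (2*lim >= -10 and 2*lim + y <= -3)) -> (((7*cnt + 3*s <= lim + 1 <-> lim != 5) or (2*lim = 2*cnt + s - 10 <-> lim < -1)) and 2*lim >= -2)); else branch requires ((2*y >= -14 and 3*y <= -7) -> (((cnt + 5*y <= -21 <-> y != 3) or (not (y < -3))) and 2*y >= -6)) and ((not (2*y >= -14 and 3*y <= -7)) -> (((cnt + 3*h <= y - 9 <-> y != 3) or (2*y = h - 10 <-> y < -3)) and 2*y >= -6)).
Before the if: ((h + s != 2*lim + 4 and 3*s < -7) -> (((2*lim >= -10 and 2*lim + y <= -3) -> (((cnt + 6*s <= lim - 11 <-> lim != 5) or (2*lim = 2*s - 6 <-> lim < -1)) and 2*lim >= -2)) and ((not (2*lim >= -10 and 2*lim + y <= -3)) -> (((7*cnt + 3*s <= lim + 1 <-> lim != 5) or (2*lim = 2*cnt + s - 10 <-> lim < -1)) and 2*lim >= -2)))) and ((not (h + s != 2*lim + 4 and 3*s < -7)) -> (((2*y >= -14 and 3*y <= -7) -> (((cnt + 5*y <= -21 <-> y != 3) or (not (y < -3))) and 2*y >= -6)) and ((not (2*y >= -14 and 3*y <= -7)) -> (((cnt + 3*h <= y - 9 <-> y != 3) or (2*y = h - 10 <-> y < -3)) and 2*y >= -6))))
Answer: WP = ((h + s != 2*lim + 4 and 3*s < -7) -> (((2*lim >= -10 and 2*lim + y <= -3) -> (((cnt + 6*s <= lim - 11 <-> lim != 5) or (2*lim = 2*s - 6 <-> lim < -1)) and 2*lim >= -2)) and ((not (2*lim >= -10 and 2*lim + y <= -3)) -> (((7*cnt + 3*s <= lim + 1 <-> lim != 5) or (2*lim = 2*cnt + s - 10 <-> lim < -1)) and 2*lim >= -2)))) and ((not (h + s != 2*lim + 4 and 3*s < -7)) -> (((2*y >= -14 and 3*y <= -7) -> (((cnt + 5*y <= -21 <-> y != 3) or (not (y < -3))) and 2*y >= -6)) and ((not (2*y >= -14 and 3*y <= -7)) -> (((cnt + 3*h <= y - 9 <-> y != 3) or (2*y = h - 10 <-> y < -3)) and 2*y >= -6))))


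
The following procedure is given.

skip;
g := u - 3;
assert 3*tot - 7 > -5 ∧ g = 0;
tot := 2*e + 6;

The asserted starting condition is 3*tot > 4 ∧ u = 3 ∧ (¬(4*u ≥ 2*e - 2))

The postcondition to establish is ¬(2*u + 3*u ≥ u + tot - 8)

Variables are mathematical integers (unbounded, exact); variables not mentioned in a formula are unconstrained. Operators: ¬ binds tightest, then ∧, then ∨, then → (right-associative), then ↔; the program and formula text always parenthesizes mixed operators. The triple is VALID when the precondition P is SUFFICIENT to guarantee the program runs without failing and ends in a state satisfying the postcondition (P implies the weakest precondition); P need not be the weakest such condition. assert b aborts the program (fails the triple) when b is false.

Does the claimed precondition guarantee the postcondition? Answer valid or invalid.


Working backward. After the program, the postcondition ¬(2*u + 3*u ≥ u + tot - 8) must hold; in canonical form it is ¬(4*u ≥ tot - 8).
Before tot := 2*e + 6: ¬(4*u ≥ 2*e - 2)
Before assert 3*tot - 7 > -5 ∧ g = 0: 3*tot > 2 ∧ g = 0 ∧ (¬(4*u ≥ 2*e - 2))
Before g := u - 3: 3*tot > 2 ∧ u = 3 ∧ (¬(4*u ≥ 2*e - 2))
Before skip: 3*tot > 2 ∧ u = 3 ∧ (¬(4*u ≥ 2*e - 2))
The weakest precondition is 3*tot > 2 ∧ u = 3 ∧ (¬(4*u ≥ 2*e - 2)).
Check whether 3*tot > 4 ∧ u = 3 ∧ (¬(4*u ≥ 2*e - 2)) implies it.
Every state satisfying the precondition satisfies the weakest precondition: the implication holds.
Answer: valid


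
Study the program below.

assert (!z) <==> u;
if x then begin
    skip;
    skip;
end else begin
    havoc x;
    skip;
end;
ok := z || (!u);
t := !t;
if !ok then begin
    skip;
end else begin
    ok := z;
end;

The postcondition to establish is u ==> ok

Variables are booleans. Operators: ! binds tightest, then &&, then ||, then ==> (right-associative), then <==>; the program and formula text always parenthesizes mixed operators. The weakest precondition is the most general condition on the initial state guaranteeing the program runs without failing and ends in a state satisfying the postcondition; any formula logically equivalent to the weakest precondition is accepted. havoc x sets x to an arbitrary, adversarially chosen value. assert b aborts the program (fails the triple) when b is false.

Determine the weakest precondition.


Working backward. After the program, u ==> ok must hold.
Then branch requires u ==> ok; else branch requires u ==> z.
Before the if: ((!ok) ==> (u ==> ok)) && (ok ==> (u ==> z))
Before t := !t: ((!ok) ==> (u ==> ok)) && (ok ==> (u ==> z))
Before ok := z || (!u): ((!(z || (!u))) ==> (u ==> (z || (!u)))) && ((z || (!u)) ==> (u ==> z))
Then branch requires ((!(z || (!u))) ==> (u ==> (z || (!u)))) && ((z || (!u)) ==> (u ==> z)); else branch requires ((!(z || (!u))) ==> (u ==> (z || (!u)))) && ((z || (!u)) ==> (u ==> z)).
Before the if: (x ==> (((!(z || (!u))) ==> (u ==> (z || (!u)))) && ((z || (!u)) ==> (u ==> z)))) && ((!x) ==> (((!(z || (!u))) ==> (u ==> (z || (!u)))) && ((z || (!u)) ==> (u ==> z))))
Before assert (!z) <==> u: ((!z) <==> u) && (x ==> (((!(z || (!u))) ==> (u ==> (z || (!u)))) && ((z || (!u)) ==> (u ==> z)))) && ((!x) ==> (((!(z || (!u))) ==> (u ==> (z || (!u)))) && ((z || (!u)) ==> (u ==> z))))
Answer: WP = ((!z) <==> u) && (x ==> (((!(z || (!u))) ==> (u ==> (z || (!u)))) && ((z || (!u)) ==> (u ==> z)))) && ((!x) ==> (((!(z || (!u))) ==> (u ==> (z || (!u)))) && ((z || (!u)) ==> (u ==> z))))


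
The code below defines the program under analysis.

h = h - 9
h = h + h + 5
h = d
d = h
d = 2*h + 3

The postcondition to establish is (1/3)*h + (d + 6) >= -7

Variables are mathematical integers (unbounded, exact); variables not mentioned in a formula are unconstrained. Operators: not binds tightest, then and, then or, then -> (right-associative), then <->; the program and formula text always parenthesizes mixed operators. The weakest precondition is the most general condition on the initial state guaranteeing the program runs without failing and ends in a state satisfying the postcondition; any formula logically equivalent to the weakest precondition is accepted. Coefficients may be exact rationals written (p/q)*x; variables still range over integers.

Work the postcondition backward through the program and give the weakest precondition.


Working backward. After the program, the postcondition (1/3)*h + (d + 6) >= -7 must hold; in canonical form it is d + (1/3)*h >= -13.
Before d := 2*h + 3: (7/3)*h >= -16
Before d := h: (7/3)*h >= -16
Before h := d: (7/3)*d >= -16
Before h := h + h + 5: (7/3)*d >= -16
Before h := h - 9: (7/3)*d >= -16
Answer: WP = (7/3)*d >= -16


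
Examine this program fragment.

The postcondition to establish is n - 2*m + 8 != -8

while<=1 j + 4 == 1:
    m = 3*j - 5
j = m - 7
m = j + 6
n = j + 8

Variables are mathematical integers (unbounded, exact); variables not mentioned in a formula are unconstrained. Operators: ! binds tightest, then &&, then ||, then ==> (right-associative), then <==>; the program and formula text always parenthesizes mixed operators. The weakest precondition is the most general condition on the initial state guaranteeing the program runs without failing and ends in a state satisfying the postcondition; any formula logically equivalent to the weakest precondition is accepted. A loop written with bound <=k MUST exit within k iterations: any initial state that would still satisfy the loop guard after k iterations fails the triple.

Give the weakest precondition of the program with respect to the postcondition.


Working backward. After the program, the postcondition n - 2*m + 8 != -8 must hold; in canonical form it is n != 2*m - 16.
Before n := j + 8: j != 2*m - 24
Before m := j + 6: j != 12
Before j := m - 7: m != 19
Before the loop (bound <=1), unroll the exhaustion recursion (WP_0 = exit-now case; WP_j = one more guarded iteration, up to j = 1):
  WP_0: (!(j == -3)) && m != 19
  WP_1: (j == -3 ==> ((!(j == -3)) && 3*j != 24)) && ((!(j == -3)) ==> m != 19)
So before the loop: (j == -3 ==> ((!(j == -3)) && 3*j != 24)) && ((!(j == -3)) ==> m != 19)
Answer: WP = (j == -3 ==> ((!(j == -3)) && 3*j != 24)) && ((!(j == -3)) ==> m != 19)


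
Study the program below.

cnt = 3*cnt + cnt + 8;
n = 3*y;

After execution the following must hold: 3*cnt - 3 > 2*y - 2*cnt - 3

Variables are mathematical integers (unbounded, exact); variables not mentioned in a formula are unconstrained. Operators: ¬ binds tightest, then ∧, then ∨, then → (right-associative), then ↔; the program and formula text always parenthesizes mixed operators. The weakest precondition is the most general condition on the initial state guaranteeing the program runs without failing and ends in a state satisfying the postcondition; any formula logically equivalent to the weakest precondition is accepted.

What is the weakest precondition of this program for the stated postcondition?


Working backward. After the program, the postcondition 3*cnt - 3 > 2*y - 2*cnt - 3 must hold; in canonical form it is 5*cnt > 2*y.
Before n := 3*y: 5*cnt > 2*y
Before cnt := 3*cnt + cnt + 8: 20*cnt > 2*y - 40
Answer: WP = 20*cnt > 2*y - 40


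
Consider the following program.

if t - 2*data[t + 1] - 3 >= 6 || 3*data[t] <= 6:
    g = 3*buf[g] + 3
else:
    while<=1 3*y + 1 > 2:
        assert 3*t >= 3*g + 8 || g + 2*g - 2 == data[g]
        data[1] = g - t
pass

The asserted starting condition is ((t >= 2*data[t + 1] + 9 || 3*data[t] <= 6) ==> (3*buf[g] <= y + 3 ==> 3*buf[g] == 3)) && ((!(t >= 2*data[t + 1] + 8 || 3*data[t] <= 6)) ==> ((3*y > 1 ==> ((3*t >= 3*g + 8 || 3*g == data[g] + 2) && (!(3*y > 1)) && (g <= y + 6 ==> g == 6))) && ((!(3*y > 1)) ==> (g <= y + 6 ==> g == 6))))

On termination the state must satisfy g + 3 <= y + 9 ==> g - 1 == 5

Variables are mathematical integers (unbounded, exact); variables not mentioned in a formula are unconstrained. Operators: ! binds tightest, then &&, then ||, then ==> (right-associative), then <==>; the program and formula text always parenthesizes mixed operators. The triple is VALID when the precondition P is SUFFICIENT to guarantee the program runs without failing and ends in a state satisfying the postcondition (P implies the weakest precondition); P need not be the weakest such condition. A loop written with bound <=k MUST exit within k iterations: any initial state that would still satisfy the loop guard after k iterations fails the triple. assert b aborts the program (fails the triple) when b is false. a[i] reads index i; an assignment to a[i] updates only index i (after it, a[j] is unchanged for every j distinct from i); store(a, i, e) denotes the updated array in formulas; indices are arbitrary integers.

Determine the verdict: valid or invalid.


Working backward. After the program, the postcondition g + 3 <= y + 9 ==> g - 1 == 5 must hold; in canonical form it is g <= y + 6 ==> g == 6.
Before skip: g <= y + 6 ==> g == 6
Then branch requires 3*buf[g] <= y + 3 ==> 3*buf[g] == 3; else branch requires (3*y > 1 ==> ((3*t >= 3*g + 8 || 3*g == data[g] + 2) && (!(3*y > 1)) && (g <= y + 6 ==> g == 6))) && ((!(3*y > 1)) ==> (g <= y + 6 ==> g == 6)).
Before the if: ((t >= 2*data[t + 1] + 9 || 3*data[t] <= 6) ==> (3*buf[g] <= y + 3 ==> 3*buf[g] == 3)) && ((!(t >= 2*data[t + 1] + 9 || 3*data[t] <= 6)) ==> ((3*y > 1 ==> ((3*t >= 3*g + 8 || 3*g == data[g] + 2) && (!(3*y > 1)) && (g <= y + 6 ==> g == 6))) && ((!(3*y > 1)) ==> (g <= y + 6 ==> g == 6))))
The weakest precondition is ((t >= 2*data[t + 1] + 9 || 3*data[t] <= 6) ==> (3*buf[g] <= y + 3 ==> 3*buf[g] == 3)) && ((!(t >= 2*data[t + 1] + 9 || 3*data[t] <= 6)) ==> ((3*y > 1 ==> ((3*t >= 3*g + 8 || 3*g == data[g] + 2) && (!(3*y > 1)) && (g <= y + 6 ==> g == 6))) && ((!(3*y > 1)) ==> (g <= y + 6 ==> g == 6)))).
Check whether ((t >= 2*data[t + 1] + 9 || 3*data[t] <= 6) ==> (3*buf[g] <= y + 3 ==> 3*buf[g] == 3)) && ((!(t >= 2*data[t + 1] + 8 || 3*data[t] <= 6)) ==> ((3*y > 1 ==> ((3*t >= 3*g + 8 || 3*g == data[g] + 2) && (!(3*y > 1)) && (g <= y + 6 ==> g == 6))) && ((!(3*y > 1)) ==> (g <= y + 6 ==> g == 6)))) implies it.
Countermodel: at the initial state buf = {[0] = 0, [1] = 0, elsewhere 0}, data = {[0] = 3, [1] = -4, elsewhere 3}, g = 0, t = 0, y = 0, the precondition holds but the weakest precondition fails.
Answer: invalid


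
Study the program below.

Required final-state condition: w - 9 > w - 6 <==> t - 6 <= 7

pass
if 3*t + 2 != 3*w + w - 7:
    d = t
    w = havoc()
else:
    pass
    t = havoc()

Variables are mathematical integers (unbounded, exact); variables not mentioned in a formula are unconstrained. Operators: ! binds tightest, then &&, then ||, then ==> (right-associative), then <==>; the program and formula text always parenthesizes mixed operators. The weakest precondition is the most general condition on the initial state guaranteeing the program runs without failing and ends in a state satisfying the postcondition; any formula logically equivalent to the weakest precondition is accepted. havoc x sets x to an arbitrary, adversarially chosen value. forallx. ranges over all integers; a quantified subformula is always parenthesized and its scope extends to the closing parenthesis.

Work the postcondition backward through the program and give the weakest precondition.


Working backward. After the program, the postcondition w - 9 > w - 6 <==> t - 6 <= 7 must hold; in canonical form it is !(t <= 13).
Then branch requires !(t <= 13); else branch requires forall t_1. (!(t_1 <= 13)).
Before the if: (3*t != 4*w - 9 ==> (!(t <= 13))) && ((!(3*t != 4*w - 9)) ==> (forall t_1. (!(t_1 <= 13))))
Before skip: (3*t != 4*w - 9 ==> (!(t <= 13))) && ((!(3*t != 4*w - 9)) ==> (forall t_1. (!(t_1 <= 13))))
Answer: WP = (3*t != 4*w - 9 ==> (!(t <= 13))) && ((!(3*t != 4*w - 9)) ==> (forall t_1. (!(t_1 <= 13))))


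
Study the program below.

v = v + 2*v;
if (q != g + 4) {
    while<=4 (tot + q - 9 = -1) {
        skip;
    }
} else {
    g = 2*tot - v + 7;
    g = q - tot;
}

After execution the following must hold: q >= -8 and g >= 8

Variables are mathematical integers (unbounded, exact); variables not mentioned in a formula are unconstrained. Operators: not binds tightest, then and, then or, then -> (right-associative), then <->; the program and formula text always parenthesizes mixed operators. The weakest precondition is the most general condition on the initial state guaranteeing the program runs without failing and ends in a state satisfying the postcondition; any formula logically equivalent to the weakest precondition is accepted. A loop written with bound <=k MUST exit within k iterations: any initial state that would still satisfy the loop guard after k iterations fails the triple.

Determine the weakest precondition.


Working backward. After the program, q >= -8 and g >= 8 must hold.
Then branch requires (q + tot = 8 -> ((q + tot = 8 -> ((q + tot = 8 -> ((q + tot = 8 -> ((not (q + tot = 8)) and q >= -8 and g >= 8)) and ((not (q + tot = 8)) -> (q >= -8 and g >= 8)))) and ((not (q + tot = 8)) -> (q >= -8 and g >= 8)))) and ((not (q + tot = 8)) -> (q >= -8 and g >= 8)))) and ((not (q + tot = 8)) -> (q >= -8 and g >= 8)); else branch requires q >= -8 and q >= tot + 8.
Before the if: (q != g + 4 -> ((q + tot = 8 -> ((q + tot = 8 -> ((q + tot = 8 -> ((q + tot = 8 -> ((not (q + tot = 8)) and q >= -8 and g >= 8)) and ((not (q + tot = 8)) -> (q >= -8 and g >= 8)))) and ((not (q + tot = 8)) -> (q >= -8 and g >= 8)))) and ((not (q + tot = 8)) -> (q >= -8 and g >= 8)))) and ((not (q + tot = 8)) -> (q >= -8 and g >= 8)))) and ((not (q != g + 4)) -> (q >= -8 and q >= tot + 8))
Before v := v + 2*v: (q != g + 4 -> ((q + tot = 8 -> ((q + tot = 8 -> ((q + tot = 8 -> ((q + tot = 8 -> ((not (q + tot = 8)) and q >= -8 and g >= 8)) and ((not (q + tot = 8)) -> (q >= -8 and g >= 8)))) and ((not (q + tot = 8)) -> (q >= -8 and g >= 8)))) and ((not (q + tot = 8)) -> (q >= -8 and g >= 8)))) and ((not (q + tot = 8)) -> (q >= -8 and g >= 8)))) and ((not (q != g + 4)) -> (q >= -8 and q >= tot + 8))
Answer: WP = (q != g + 4 -> ((q + tot = 8 -> ((q + tot = 8 -> ((q + tot = 8 -> ((q + tot = 8 -> ((not (q + tot = 8)) and q >= -8 and g >= 8)) and ((not (q + tot = 8)) -> (q >= -8 and g >= 8)))) and ((not (q + tot = 8)) -> (q >= -8 and g >= 8)))) and ((not (q + tot = 8)) -> (q >= -8 and g >= 8)))) and ((not (q + tot = 8)) -> (q >= -8 and g >= 8)))) and ((not (q != g + 4)) -> (q >= -8 and q >= tot + 8))


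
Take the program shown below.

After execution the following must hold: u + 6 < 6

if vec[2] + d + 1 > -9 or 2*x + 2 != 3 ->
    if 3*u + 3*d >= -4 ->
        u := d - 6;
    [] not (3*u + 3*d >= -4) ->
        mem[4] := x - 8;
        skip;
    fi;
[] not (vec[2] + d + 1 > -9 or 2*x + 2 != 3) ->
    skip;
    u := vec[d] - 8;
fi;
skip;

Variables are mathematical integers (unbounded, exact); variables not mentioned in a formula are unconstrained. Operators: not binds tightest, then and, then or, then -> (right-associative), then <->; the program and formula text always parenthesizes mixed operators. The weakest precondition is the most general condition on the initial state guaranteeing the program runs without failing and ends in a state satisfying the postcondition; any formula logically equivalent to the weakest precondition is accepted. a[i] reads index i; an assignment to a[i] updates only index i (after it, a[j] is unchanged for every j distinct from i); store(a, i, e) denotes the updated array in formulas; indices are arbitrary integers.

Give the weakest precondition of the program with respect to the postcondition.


Working backward. After the program, the postcondition u + 6 < 6 must hold; in canonical form it is u < 0.
Before skip: u < 0
Then branch requires (3*d + 3*u >= -4 -> d < 6) and ((not (3*d + 3*u >= -4)) -> u < 0); else branch requires vec[d] < 8.
Before the if: ((vec[2] + d > -10 or 2*x != 1) -> ((3*d + 3*u >= -4 -> d < 6) and ((not (3*d + 3*u >= -4)) -> u < 0))) and ((not (vec[2] + d > -10 or 2*x != 1)) -> vec[d] < 8)
Answer: WP = ((vec[2] + d > -10 or 2*x != 1) -> ((3*d + 3*u >= -4 -> d < 6) and ((not (3*d + 3*u >= -4)) -> u < 0))) and ((not (vec[2] + d > -10 or 2*x != 1)) -> vec[d] < 8)
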